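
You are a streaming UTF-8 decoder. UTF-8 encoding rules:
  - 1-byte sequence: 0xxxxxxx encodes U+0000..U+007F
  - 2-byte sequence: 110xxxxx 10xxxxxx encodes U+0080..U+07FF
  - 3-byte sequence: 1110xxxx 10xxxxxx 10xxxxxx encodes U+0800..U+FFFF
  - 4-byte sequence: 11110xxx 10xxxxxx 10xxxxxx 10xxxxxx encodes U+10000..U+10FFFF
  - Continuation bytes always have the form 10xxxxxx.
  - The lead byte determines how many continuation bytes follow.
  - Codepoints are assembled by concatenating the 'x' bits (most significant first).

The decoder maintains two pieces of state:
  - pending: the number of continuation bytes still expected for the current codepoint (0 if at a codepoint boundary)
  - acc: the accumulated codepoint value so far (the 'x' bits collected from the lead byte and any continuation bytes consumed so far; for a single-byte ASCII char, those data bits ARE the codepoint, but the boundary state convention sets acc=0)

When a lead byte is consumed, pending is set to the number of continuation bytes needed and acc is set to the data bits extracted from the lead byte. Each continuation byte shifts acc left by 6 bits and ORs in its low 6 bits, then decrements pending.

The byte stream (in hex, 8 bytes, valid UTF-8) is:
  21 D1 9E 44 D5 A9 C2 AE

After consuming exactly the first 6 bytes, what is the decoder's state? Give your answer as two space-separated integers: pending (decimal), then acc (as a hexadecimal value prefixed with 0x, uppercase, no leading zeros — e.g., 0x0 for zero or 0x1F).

Byte[0]=21: 1-byte. pending=0, acc=0x0
Byte[1]=D1: 2-byte lead. pending=1, acc=0x11
Byte[2]=9E: continuation. acc=(acc<<6)|0x1E=0x45E, pending=0
Byte[3]=44: 1-byte. pending=0, acc=0x0
Byte[4]=D5: 2-byte lead. pending=1, acc=0x15
Byte[5]=A9: continuation. acc=(acc<<6)|0x29=0x569, pending=0

Answer: 0 0x569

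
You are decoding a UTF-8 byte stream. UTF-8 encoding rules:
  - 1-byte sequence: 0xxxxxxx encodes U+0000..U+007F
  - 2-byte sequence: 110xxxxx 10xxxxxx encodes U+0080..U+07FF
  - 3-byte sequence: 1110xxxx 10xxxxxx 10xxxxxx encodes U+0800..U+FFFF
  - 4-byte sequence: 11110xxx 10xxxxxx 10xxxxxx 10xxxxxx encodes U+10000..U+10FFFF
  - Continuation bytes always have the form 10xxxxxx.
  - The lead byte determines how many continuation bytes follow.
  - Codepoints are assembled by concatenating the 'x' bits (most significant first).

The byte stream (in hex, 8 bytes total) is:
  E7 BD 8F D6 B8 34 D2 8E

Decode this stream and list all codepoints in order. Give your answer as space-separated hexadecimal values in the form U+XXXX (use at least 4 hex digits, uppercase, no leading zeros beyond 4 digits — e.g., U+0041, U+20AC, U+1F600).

Answer: U+7F4F U+05B8 U+0034 U+048E

Derivation:
Byte[0]=E7: 3-byte lead, need 2 cont bytes. acc=0x7
Byte[1]=BD: continuation. acc=(acc<<6)|0x3D=0x1FD
Byte[2]=8F: continuation. acc=(acc<<6)|0x0F=0x7F4F
Completed: cp=U+7F4F (starts at byte 0)
Byte[3]=D6: 2-byte lead, need 1 cont bytes. acc=0x16
Byte[4]=B8: continuation. acc=(acc<<6)|0x38=0x5B8
Completed: cp=U+05B8 (starts at byte 3)
Byte[5]=34: 1-byte ASCII. cp=U+0034
Byte[6]=D2: 2-byte lead, need 1 cont bytes. acc=0x12
Byte[7]=8E: continuation. acc=(acc<<6)|0x0E=0x48E
Completed: cp=U+048E (starts at byte 6)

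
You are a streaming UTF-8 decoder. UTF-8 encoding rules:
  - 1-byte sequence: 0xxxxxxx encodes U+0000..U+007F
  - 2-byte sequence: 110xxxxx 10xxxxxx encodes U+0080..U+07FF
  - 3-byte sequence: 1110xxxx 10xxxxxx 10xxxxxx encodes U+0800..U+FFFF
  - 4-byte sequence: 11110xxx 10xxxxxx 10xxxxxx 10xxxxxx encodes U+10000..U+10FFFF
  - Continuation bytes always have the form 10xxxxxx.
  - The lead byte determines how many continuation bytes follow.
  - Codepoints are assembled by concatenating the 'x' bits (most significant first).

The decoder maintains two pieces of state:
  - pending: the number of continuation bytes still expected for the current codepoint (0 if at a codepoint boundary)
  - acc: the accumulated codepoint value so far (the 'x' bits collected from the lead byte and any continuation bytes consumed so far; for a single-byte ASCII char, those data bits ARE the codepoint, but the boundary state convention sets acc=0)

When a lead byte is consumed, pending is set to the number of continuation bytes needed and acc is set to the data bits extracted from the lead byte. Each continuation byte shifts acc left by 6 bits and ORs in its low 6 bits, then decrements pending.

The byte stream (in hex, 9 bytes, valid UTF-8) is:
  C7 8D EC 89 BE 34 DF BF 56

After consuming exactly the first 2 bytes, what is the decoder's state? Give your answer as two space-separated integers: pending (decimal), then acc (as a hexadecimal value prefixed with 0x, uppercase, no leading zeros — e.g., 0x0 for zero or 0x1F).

Byte[0]=C7: 2-byte lead. pending=1, acc=0x7
Byte[1]=8D: continuation. acc=(acc<<6)|0x0D=0x1CD, pending=0

Answer: 0 0x1CD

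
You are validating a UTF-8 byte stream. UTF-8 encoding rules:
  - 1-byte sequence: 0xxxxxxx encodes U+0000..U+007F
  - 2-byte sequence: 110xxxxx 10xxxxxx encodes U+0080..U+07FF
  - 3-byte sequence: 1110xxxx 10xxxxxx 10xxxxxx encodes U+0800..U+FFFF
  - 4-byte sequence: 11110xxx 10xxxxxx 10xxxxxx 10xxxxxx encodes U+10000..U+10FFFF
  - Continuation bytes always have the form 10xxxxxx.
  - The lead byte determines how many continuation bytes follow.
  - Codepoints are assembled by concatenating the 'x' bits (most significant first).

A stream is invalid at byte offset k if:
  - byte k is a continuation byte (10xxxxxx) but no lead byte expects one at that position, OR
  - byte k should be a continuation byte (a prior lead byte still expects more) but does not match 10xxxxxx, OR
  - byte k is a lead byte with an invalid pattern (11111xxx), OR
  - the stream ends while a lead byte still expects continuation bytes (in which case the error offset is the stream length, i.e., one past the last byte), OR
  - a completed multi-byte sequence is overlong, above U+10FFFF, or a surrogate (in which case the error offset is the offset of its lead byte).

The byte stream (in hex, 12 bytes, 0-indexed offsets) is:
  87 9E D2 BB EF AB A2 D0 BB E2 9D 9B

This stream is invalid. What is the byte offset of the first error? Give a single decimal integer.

Answer: 0

Derivation:
Byte[0]=87: INVALID lead byte (not 0xxx/110x/1110/11110)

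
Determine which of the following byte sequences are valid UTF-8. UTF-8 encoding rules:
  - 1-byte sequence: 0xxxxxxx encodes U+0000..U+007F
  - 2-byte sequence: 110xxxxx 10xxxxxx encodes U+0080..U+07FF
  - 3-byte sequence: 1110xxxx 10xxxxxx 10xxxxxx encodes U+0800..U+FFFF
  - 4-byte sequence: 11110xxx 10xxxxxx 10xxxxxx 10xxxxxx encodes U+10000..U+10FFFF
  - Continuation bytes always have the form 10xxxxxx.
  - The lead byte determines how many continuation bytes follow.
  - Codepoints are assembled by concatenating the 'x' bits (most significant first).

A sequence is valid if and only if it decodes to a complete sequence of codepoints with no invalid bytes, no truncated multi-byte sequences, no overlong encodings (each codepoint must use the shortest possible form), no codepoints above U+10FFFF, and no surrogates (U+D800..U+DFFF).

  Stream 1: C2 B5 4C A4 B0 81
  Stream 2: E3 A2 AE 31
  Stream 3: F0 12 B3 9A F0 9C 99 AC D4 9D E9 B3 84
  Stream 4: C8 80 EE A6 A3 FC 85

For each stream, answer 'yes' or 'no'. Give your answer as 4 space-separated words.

Stream 1: error at byte offset 3. INVALID
Stream 2: decodes cleanly. VALID
Stream 3: error at byte offset 1. INVALID
Stream 4: error at byte offset 5. INVALID

Answer: no yes no no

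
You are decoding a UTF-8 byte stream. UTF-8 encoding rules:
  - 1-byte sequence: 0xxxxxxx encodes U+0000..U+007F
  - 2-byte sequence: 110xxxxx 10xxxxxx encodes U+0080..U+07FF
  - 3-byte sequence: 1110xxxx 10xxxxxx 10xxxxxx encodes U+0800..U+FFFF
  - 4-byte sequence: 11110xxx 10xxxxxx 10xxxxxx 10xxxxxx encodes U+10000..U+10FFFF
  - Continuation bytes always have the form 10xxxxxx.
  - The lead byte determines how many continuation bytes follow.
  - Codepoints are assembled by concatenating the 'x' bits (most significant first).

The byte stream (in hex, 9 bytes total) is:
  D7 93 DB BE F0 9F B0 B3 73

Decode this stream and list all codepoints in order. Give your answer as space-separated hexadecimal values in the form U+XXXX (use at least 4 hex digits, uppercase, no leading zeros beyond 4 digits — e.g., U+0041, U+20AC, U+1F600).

Byte[0]=D7: 2-byte lead, need 1 cont bytes. acc=0x17
Byte[1]=93: continuation. acc=(acc<<6)|0x13=0x5D3
Completed: cp=U+05D3 (starts at byte 0)
Byte[2]=DB: 2-byte lead, need 1 cont bytes. acc=0x1B
Byte[3]=BE: continuation. acc=(acc<<6)|0x3E=0x6FE
Completed: cp=U+06FE (starts at byte 2)
Byte[4]=F0: 4-byte lead, need 3 cont bytes. acc=0x0
Byte[5]=9F: continuation. acc=(acc<<6)|0x1F=0x1F
Byte[6]=B0: continuation. acc=(acc<<6)|0x30=0x7F0
Byte[7]=B3: continuation. acc=(acc<<6)|0x33=0x1FC33
Completed: cp=U+1FC33 (starts at byte 4)
Byte[8]=73: 1-byte ASCII. cp=U+0073

Answer: U+05D3 U+06FE U+1FC33 U+0073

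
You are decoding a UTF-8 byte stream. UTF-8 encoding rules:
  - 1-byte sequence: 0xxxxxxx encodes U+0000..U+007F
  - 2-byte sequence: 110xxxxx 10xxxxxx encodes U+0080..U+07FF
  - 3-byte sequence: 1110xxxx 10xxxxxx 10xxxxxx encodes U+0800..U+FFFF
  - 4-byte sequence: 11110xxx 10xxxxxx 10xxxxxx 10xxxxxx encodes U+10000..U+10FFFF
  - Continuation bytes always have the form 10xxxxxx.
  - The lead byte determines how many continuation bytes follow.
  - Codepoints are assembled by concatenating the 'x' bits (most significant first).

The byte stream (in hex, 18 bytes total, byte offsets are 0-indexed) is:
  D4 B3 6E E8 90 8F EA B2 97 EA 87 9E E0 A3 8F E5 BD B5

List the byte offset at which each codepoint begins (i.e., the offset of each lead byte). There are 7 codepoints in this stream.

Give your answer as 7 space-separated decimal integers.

Byte[0]=D4: 2-byte lead, need 1 cont bytes. acc=0x14
Byte[1]=B3: continuation. acc=(acc<<6)|0x33=0x533
Completed: cp=U+0533 (starts at byte 0)
Byte[2]=6E: 1-byte ASCII. cp=U+006E
Byte[3]=E8: 3-byte lead, need 2 cont bytes. acc=0x8
Byte[4]=90: continuation. acc=(acc<<6)|0x10=0x210
Byte[5]=8F: continuation. acc=(acc<<6)|0x0F=0x840F
Completed: cp=U+840F (starts at byte 3)
Byte[6]=EA: 3-byte lead, need 2 cont bytes. acc=0xA
Byte[7]=B2: continuation. acc=(acc<<6)|0x32=0x2B2
Byte[8]=97: continuation. acc=(acc<<6)|0x17=0xAC97
Completed: cp=U+AC97 (starts at byte 6)
Byte[9]=EA: 3-byte lead, need 2 cont bytes. acc=0xA
Byte[10]=87: continuation. acc=(acc<<6)|0x07=0x287
Byte[11]=9E: continuation. acc=(acc<<6)|0x1E=0xA1DE
Completed: cp=U+A1DE (starts at byte 9)
Byte[12]=E0: 3-byte lead, need 2 cont bytes. acc=0x0
Byte[13]=A3: continuation. acc=(acc<<6)|0x23=0x23
Byte[14]=8F: continuation. acc=(acc<<6)|0x0F=0x8CF
Completed: cp=U+08CF (starts at byte 12)
Byte[15]=E5: 3-byte lead, need 2 cont bytes. acc=0x5
Byte[16]=BD: continuation. acc=(acc<<6)|0x3D=0x17D
Byte[17]=B5: continuation. acc=(acc<<6)|0x35=0x5F75
Completed: cp=U+5F75 (starts at byte 15)

Answer: 0 2 3 6 9 12 15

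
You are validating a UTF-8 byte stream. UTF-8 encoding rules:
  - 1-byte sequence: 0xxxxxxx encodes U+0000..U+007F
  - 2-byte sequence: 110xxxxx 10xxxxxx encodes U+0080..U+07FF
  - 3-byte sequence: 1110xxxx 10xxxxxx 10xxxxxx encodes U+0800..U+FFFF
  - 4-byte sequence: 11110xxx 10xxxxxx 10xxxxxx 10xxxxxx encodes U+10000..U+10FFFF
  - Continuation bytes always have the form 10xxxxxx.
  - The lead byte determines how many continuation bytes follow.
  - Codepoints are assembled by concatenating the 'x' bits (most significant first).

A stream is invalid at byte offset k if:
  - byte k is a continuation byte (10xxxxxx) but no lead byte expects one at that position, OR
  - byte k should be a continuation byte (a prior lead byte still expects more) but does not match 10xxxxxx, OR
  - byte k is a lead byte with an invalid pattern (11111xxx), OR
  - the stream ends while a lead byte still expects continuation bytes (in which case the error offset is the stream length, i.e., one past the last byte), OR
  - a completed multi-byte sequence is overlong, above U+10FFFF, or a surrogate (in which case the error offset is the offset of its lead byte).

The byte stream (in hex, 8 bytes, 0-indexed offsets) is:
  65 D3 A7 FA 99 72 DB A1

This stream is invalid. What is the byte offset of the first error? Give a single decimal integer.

Byte[0]=65: 1-byte ASCII. cp=U+0065
Byte[1]=D3: 2-byte lead, need 1 cont bytes. acc=0x13
Byte[2]=A7: continuation. acc=(acc<<6)|0x27=0x4E7
Completed: cp=U+04E7 (starts at byte 1)
Byte[3]=FA: INVALID lead byte (not 0xxx/110x/1110/11110)

Answer: 3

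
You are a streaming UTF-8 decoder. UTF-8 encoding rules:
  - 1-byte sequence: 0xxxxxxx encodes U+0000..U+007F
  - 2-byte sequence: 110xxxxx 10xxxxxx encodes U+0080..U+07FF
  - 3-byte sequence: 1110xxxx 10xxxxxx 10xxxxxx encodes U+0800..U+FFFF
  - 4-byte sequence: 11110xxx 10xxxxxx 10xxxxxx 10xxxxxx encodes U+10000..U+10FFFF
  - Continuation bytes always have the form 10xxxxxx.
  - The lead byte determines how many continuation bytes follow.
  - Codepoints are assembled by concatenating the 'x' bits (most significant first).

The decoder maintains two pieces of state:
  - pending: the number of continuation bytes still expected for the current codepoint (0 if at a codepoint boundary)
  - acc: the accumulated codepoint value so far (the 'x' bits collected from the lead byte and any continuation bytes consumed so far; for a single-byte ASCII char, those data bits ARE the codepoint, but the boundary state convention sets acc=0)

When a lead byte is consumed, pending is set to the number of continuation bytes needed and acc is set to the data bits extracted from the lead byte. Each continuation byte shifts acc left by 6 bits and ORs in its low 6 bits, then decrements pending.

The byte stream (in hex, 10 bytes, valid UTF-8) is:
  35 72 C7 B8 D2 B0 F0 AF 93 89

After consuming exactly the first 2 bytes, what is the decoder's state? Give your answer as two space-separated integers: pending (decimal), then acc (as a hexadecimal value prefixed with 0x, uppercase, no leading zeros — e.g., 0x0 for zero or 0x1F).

Byte[0]=35: 1-byte. pending=0, acc=0x0
Byte[1]=72: 1-byte. pending=0, acc=0x0

Answer: 0 0x0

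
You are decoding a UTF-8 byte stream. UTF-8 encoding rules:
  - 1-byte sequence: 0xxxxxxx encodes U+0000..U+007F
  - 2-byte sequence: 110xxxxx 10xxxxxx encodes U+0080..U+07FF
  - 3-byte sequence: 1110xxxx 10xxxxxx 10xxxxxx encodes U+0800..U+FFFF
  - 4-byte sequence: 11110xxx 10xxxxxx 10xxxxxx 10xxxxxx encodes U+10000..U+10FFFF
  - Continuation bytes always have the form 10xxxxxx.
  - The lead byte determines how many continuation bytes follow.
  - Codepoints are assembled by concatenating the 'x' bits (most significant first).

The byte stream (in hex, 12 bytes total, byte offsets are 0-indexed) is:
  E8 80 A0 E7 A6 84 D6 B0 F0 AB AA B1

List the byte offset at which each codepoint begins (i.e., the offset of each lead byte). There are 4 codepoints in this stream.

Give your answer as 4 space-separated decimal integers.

Answer: 0 3 6 8

Derivation:
Byte[0]=E8: 3-byte lead, need 2 cont bytes. acc=0x8
Byte[1]=80: continuation. acc=(acc<<6)|0x00=0x200
Byte[2]=A0: continuation. acc=(acc<<6)|0x20=0x8020
Completed: cp=U+8020 (starts at byte 0)
Byte[3]=E7: 3-byte lead, need 2 cont bytes. acc=0x7
Byte[4]=A6: continuation. acc=(acc<<6)|0x26=0x1E6
Byte[5]=84: continuation. acc=(acc<<6)|0x04=0x7984
Completed: cp=U+7984 (starts at byte 3)
Byte[6]=D6: 2-byte lead, need 1 cont bytes. acc=0x16
Byte[7]=B0: continuation. acc=(acc<<6)|0x30=0x5B0
Completed: cp=U+05B0 (starts at byte 6)
Byte[8]=F0: 4-byte lead, need 3 cont bytes. acc=0x0
Byte[9]=AB: continuation. acc=(acc<<6)|0x2B=0x2B
Byte[10]=AA: continuation. acc=(acc<<6)|0x2A=0xAEA
Byte[11]=B1: continuation. acc=(acc<<6)|0x31=0x2BAB1
Completed: cp=U+2BAB1 (starts at byte 8)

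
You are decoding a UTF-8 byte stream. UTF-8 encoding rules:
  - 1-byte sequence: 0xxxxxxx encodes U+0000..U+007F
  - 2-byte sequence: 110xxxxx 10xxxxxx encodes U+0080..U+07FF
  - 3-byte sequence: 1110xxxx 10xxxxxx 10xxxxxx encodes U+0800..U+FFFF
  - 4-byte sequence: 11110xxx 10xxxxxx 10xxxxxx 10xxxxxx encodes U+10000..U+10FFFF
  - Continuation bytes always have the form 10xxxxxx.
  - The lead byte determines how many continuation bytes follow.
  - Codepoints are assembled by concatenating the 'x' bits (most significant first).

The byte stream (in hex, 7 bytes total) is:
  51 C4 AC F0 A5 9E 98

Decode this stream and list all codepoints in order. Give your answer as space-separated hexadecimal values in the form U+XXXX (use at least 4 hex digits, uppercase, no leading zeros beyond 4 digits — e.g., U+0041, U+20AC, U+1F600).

Byte[0]=51: 1-byte ASCII. cp=U+0051
Byte[1]=C4: 2-byte lead, need 1 cont bytes. acc=0x4
Byte[2]=AC: continuation. acc=(acc<<6)|0x2C=0x12C
Completed: cp=U+012C (starts at byte 1)
Byte[3]=F0: 4-byte lead, need 3 cont bytes. acc=0x0
Byte[4]=A5: continuation. acc=(acc<<6)|0x25=0x25
Byte[5]=9E: continuation. acc=(acc<<6)|0x1E=0x95E
Byte[6]=98: continuation. acc=(acc<<6)|0x18=0x25798
Completed: cp=U+25798 (starts at byte 3)

Answer: U+0051 U+012C U+25798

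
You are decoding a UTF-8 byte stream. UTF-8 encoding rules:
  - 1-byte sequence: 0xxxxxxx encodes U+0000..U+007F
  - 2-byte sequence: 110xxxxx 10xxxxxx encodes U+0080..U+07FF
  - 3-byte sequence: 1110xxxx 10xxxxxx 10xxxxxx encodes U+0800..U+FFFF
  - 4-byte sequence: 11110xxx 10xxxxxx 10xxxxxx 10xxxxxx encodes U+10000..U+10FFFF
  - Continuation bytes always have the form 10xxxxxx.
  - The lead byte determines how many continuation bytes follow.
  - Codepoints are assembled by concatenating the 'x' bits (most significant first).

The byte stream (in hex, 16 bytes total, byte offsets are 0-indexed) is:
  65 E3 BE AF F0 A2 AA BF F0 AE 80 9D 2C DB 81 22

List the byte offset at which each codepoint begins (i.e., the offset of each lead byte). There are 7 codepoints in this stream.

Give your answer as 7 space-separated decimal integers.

Answer: 0 1 4 8 12 13 15

Derivation:
Byte[0]=65: 1-byte ASCII. cp=U+0065
Byte[1]=E3: 3-byte lead, need 2 cont bytes. acc=0x3
Byte[2]=BE: continuation. acc=(acc<<6)|0x3E=0xFE
Byte[3]=AF: continuation. acc=(acc<<6)|0x2F=0x3FAF
Completed: cp=U+3FAF (starts at byte 1)
Byte[4]=F0: 4-byte lead, need 3 cont bytes. acc=0x0
Byte[5]=A2: continuation. acc=(acc<<6)|0x22=0x22
Byte[6]=AA: continuation. acc=(acc<<6)|0x2A=0x8AA
Byte[7]=BF: continuation. acc=(acc<<6)|0x3F=0x22ABF
Completed: cp=U+22ABF (starts at byte 4)
Byte[8]=F0: 4-byte lead, need 3 cont bytes. acc=0x0
Byte[9]=AE: continuation. acc=(acc<<6)|0x2E=0x2E
Byte[10]=80: continuation. acc=(acc<<6)|0x00=0xB80
Byte[11]=9D: continuation. acc=(acc<<6)|0x1D=0x2E01D
Completed: cp=U+2E01D (starts at byte 8)
Byte[12]=2C: 1-byte ASCII. cp=U+002C
Byte[13]=DB: 2-byte lead, need 1 cont bytes. acc=0x1B
Byte[14]=81: continuation. acc=(acc<<6)|0x01=0x6C1
Completed: cp=U+06C1 (starts at byte 13)
Byte[15]=22: 1-byte ASCII. cp=U+0022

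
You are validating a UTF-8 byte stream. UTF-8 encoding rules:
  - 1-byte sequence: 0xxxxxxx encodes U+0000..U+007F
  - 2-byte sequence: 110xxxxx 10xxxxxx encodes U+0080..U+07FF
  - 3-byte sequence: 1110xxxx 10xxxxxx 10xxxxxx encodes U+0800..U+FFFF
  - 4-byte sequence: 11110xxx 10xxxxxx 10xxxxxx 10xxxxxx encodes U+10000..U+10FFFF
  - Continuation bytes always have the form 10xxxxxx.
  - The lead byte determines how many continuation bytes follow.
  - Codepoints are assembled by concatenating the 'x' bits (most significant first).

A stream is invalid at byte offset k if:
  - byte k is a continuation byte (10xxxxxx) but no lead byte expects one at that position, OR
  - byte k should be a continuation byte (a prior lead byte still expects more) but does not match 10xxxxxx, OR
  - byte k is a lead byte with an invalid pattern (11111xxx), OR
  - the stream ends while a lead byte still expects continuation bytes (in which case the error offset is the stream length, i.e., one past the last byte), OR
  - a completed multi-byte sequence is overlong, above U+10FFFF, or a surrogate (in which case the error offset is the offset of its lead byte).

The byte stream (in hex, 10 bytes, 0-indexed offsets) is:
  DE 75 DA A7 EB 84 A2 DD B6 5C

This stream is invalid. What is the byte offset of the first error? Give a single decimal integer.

Byte[0]=DE: 2-byte lead, need 1 cont bytes. acc=0x1E
Byte[1]=75: expected 10xxxxxx continuation. INVALID

Answer: 1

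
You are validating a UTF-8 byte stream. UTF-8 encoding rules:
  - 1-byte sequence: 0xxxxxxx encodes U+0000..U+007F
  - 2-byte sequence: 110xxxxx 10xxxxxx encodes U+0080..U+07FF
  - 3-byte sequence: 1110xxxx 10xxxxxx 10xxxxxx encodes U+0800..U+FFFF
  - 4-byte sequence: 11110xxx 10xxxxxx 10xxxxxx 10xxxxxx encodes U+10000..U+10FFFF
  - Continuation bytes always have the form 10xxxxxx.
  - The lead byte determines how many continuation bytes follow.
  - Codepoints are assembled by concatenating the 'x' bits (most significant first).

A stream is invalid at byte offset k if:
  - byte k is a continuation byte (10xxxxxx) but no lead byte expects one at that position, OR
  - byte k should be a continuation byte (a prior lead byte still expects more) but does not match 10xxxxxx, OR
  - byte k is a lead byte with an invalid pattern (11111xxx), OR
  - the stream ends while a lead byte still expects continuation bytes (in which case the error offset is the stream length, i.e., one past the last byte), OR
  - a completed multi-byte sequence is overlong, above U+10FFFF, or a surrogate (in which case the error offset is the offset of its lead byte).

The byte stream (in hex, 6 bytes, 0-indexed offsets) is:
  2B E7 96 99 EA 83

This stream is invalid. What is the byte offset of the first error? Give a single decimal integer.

Byte[0]=2B: 1-byte ASCII. cp=U+002B
Byte[1]=E7: 3-byte lead, need 2 cont bytes. acc=0x7
Byte[2]=96: continuation. acc=(acc<<6)|0x16=0x1D6
Byte[3]=99: continuation. acc=(acc<<6)|0x19=0x7599
Completed: cp=U+7599 (starts at byte 1)
Byte[4]=EA: 3-byte lead, need 2 cont bytes. acc=0xA
Byte[5]=83: continuation. acc=(acc<<6)|0x03=0x283
Byte[6]: stream ended, expected continuation. INVALID

Answer: 6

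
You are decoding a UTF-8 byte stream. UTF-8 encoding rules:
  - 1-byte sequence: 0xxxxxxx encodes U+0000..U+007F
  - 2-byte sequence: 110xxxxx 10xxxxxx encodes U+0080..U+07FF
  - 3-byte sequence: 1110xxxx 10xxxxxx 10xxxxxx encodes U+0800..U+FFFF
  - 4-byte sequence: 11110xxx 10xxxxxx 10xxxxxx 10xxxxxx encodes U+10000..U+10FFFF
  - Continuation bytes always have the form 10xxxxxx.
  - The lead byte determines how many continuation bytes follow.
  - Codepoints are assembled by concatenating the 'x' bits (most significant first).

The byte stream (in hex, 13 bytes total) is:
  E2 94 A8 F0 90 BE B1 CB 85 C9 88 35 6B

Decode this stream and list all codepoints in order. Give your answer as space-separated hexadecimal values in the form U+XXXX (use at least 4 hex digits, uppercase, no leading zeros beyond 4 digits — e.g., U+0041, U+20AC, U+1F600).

Byte[0]=E2: 3-byte lead, need 2 cont bytes. acc=0x2
Byte[1]=94: continuation. acc=(acc<<6)|0x14=0x94
Byte[2]=A8: continuation. acc=(acc<<6)|0x28=0x2528
Completed: cp=U+2528 (starts at byte 0)
Byte[3]=F0: 4-byte lead, need 3 cont bytes. acc=0x0
Byte[4]=90: continuation. acc=(acc<<6)|0x10=0x10
Byte[5]=BE: continuation. acc=(acc<<6)|0x3E=0x43E
Byte[6]=B1: continuation. acc=(acc<<6)|0x31=0x10FB1
Completed: cp=U+10FB1 (starts at byte 3)
Byte[7]=CB: 2-byte lead, need 1 cont bytes. acc=0xB
Byte[8]=85: continuation. acc=(acc<<6)|0x05=0x2C5
Completed: cp=U+02C5 (starts at byte 7)
Byte[9]=C9: 2-byte lead, need 1 cont bytes. acc=0x9
Byte[10]=88: continuation. acc=(acc<<6)|0x08=0x248
Completed: cp=U+0248 (starts at byte 9)
Byte[11]=35: 1-byte ASCII. cp=U+0035
Byte[12]=6B: 1-byte ASCII. cp=U+006B

Answer: U+2528 U+10FB1 U+02C5 U+0248 U+0035 U+006B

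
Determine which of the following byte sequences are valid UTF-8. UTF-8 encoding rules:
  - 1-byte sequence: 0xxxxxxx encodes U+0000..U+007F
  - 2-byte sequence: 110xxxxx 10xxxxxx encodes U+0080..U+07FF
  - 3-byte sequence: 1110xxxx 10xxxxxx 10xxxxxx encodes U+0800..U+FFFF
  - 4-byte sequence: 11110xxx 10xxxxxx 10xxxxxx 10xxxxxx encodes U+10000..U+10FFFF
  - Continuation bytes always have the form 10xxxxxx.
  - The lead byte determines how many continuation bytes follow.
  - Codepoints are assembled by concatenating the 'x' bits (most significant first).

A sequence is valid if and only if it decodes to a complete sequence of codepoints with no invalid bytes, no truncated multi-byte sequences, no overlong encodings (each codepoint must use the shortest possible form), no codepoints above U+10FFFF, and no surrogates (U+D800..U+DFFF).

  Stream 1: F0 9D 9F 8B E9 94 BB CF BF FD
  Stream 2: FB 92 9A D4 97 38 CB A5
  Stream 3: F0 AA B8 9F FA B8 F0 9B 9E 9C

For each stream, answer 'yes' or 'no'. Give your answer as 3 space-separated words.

Answer: no no no

Derivation:
Stream 1: error at byte offset 9. INVALID
Stream 2: error at byte offset 0. INVALID
Stream 3: error at byte offset 4. INVALID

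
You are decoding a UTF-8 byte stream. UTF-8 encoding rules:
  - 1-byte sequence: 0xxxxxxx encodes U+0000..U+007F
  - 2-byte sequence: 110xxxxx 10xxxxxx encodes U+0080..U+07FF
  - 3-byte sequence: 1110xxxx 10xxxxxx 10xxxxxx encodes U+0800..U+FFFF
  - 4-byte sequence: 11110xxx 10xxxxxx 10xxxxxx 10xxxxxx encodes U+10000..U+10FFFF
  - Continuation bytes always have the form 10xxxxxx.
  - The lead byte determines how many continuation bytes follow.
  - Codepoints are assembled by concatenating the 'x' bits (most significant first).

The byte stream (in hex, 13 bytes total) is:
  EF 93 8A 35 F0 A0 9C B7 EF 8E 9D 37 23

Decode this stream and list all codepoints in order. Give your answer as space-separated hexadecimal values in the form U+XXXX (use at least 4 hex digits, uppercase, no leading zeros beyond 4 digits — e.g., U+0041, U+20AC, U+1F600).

Byte[0]=EF: 3-byte lead, need 2 cont bytes. acc=0xF
Byte[1]=93: continuation. acc=(acc<<6)|0x13=0x3D3
Byte[2]=8A: continuation. acc=(acc<<6)|0x0A=0xF4CA
Completed: cp=U+F4CA (starts at byte 0)
Byte[3]=35: 1-byte ASCII. cp=U+0035
Byte[4]=F0: 4-byte lead, need 3 cont bytes. acc=0x0
Byte[5]=A0: continuation. acc=(acc<<6)|0x20=0x20
Byte[6]=9C: continuation. acc=(acc<<6)|0x1C=0x81C
Byte[7]=B7: continuation. acc=(acc<<6)|0x37=0x20737
Completed: cp=U+20737 (starts at byte 4)
Byte[8]=EF: 3-byte lead, need 2 cont bytes. acc=0xF
Byte[9]=8E: continuation. acc=(acc<<6)|0x0E=0x3CE
Byte[10]=9D: continuation. acc=(acc<<6)|0x1D=0xF39D
Completed: cp=U+F39D (starts at byte 8)
Byte[11]=37: 1-byte ASCII. cp=U+0037
Byte[12]=23: 1-byte ASCII. cp=U+0023

Answer: U+F4CA U+0035 U+20737 U+F39D U+0037 U+0023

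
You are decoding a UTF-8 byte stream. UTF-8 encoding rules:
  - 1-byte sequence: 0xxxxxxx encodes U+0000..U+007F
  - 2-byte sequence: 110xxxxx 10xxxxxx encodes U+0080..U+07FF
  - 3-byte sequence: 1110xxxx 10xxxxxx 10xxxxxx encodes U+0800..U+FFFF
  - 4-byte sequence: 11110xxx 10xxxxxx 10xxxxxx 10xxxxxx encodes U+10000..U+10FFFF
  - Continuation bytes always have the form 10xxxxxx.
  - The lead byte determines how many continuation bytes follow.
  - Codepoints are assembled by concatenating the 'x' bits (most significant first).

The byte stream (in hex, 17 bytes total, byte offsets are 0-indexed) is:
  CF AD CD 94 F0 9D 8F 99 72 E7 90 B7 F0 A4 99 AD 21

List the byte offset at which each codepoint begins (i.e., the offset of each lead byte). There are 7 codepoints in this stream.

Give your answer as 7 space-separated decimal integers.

Answer: 0 2 4 8 9 12 16

Derivation:
Byte[0]=CF: 2-byte lead, need 1 cont bytes. acc=0xF
Byte[1]=AD: continuation. acc=(acc<<6)|0x2D=0x3ED
Completed: cp=U+03ED (starts at byte 0)
Byte[2]=CD: 2-byte lead, need 1 cont bytes. acc=0xD
Byte[3]=94: continuation. acc=(acc<<6)|0x14=0x354
Completed: cp=U+0354 (starts at byte 2)
Byte[4]=F0: 4-byte lead, need 3 cont bytes. acc=0x0
Byte[5]=9D: continuation. acc=(acc<<6)|0x1D=0x1D
Byte[6]=8F: continuation. acc=(acc<<6)|0x0F=0x74F
Byte[7]=99: continuation. acc=(acc<<6)|0x19=0x1D3D9
Completed: cp=U+1D3D9 (starts at byte 4)
Byte[8]=72: 1-byte ASCII. cp=U+0072
Byte[9]=E7: 3-byte lead, need 2 cont bytes. acc=0x7
Byte[10]=90: continuation. acc=(acc<<6)|0x10=0x1D0
Byte[11]=B7: continuation. acc=(acc<<6)|0x37=0x7437
Completed: cp=U+7437 (starts at byte 9)
Byte[12]=F0: 4-byte lead, need 3 cont bytes. acc=0x0
Byte[13]=A4: continuation. acc=(acc<<6)|0x24=0x24
Byte[14]=99: continuation. acc=(acc<<6)|0x19=0x919
Byte[15]=AD: continuation. acc=(acc<<6)|0x2D=0x2466D
Completed: cp=U+2466D (starts at byte 12)
Byte[16]=21: 1-byte ASCII. cp=U+0021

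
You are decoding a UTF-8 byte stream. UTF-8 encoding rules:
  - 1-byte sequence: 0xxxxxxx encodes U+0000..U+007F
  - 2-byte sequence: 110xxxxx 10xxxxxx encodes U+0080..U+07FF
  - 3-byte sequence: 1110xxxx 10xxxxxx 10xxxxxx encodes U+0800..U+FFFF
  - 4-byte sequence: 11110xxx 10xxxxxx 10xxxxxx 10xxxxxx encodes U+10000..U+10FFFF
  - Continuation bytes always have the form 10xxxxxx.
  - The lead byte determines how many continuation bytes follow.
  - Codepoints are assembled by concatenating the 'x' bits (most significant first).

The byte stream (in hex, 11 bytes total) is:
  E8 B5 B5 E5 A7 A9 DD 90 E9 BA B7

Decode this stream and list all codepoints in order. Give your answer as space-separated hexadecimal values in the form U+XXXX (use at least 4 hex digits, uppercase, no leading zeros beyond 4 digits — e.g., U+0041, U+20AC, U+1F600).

Answer: U+8D75 U+59E9 U+0750 U+9EB7

Derivation:
Byte[0]=E8: 3-byte lead, need 2 cont bytes. acc=0x8
Byte[1]=B5: continuation. acc=(acc<<6)|0x35=0x235
Byte[2]=B5: continuation. acc=(acc<<6)|0x35=0x8D75
Completed: cp=U+8D75 (starts at byte 0)
Byte[3]=E5: 3-byte lead, need 2 cont bytes. acc=0x5
Byte[4]=A7: continuation. acc=(acc<<6)|0x27=0x167
Byte[5]=A9: continuation. acc=(acc<<6)|0x29=0x59E9
Completed: cp=U+59E9 (starts at byte 3)
Byte[6]=DD: 2-byte lead, need 1 cont bytes. acc=0x1D
Byte[7]=90: continuation. acc=(acc<<6)|0x10=0x750
Completed: cp=U+0750 (starts at byte 6)
Byte[8]=E9: 3-byte lead, need 2 cont bytes. acc=0x9
Byte[9]=BA: continuation. acc=(acc<<6)|0x3A=0x27A
Byte[10]=B7: continuation. acc=(acc<<6)|0x37=0x9EB7
Completed: cp=U+9EB7 (starts at byte 8)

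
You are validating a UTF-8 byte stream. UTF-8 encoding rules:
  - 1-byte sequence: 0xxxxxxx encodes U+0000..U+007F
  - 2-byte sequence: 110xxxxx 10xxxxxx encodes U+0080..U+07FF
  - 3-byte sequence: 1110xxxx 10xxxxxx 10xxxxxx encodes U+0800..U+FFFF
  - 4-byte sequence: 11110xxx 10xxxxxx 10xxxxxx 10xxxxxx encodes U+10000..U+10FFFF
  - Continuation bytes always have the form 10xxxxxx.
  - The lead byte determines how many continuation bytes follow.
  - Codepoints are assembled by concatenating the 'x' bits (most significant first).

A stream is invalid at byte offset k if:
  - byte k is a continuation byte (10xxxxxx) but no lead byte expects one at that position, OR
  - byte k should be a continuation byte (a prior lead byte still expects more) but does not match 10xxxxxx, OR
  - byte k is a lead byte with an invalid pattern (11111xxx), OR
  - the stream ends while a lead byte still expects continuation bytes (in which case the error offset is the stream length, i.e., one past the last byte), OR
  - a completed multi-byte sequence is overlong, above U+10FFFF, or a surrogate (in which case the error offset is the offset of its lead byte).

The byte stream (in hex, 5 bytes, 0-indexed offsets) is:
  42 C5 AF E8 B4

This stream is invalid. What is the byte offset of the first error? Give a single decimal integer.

Answer: 5

Derivation:
Byte[0]=42: 1-byte ASCII. cp=U+0042
Byte[1]=C5: 2-byte lead, need 1 cont bytes. acc=0x5
Byte[2]=AF: continuation. acc=(acc<<6)|0x2F=0x16F
Completed: cp=U+016F (starts at byte 1)
Byte[3]=E8: 3-byte lead, need 2 cont bytes. acc=0x8
Byte[4]=B4: continuation. acc=(acc<<6)|0x34=0x234
Byte[5]: stream ended, expected continuation. INVALID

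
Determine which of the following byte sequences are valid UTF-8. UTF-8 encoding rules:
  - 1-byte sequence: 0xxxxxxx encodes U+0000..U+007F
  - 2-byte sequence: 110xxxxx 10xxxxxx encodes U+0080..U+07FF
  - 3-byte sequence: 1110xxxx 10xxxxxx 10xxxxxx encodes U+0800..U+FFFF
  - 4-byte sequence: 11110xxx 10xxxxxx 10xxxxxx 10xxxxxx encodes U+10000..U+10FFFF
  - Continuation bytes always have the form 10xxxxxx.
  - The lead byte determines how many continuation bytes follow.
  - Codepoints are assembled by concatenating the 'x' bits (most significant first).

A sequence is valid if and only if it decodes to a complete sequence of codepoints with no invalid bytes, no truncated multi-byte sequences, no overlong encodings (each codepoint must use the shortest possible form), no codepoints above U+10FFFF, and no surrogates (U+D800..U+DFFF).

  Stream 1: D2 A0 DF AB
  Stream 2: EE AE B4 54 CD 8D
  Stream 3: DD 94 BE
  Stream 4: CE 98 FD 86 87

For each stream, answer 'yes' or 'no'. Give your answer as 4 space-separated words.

Answer: yes yes no no

Derivation:
Stream 1: decodes cleanly. VALID
Stream 2: decodes cleanly. VALID
Stream 3: error at byte offset 2. INVALID
Stream 4: error at byte offset 2. INVALID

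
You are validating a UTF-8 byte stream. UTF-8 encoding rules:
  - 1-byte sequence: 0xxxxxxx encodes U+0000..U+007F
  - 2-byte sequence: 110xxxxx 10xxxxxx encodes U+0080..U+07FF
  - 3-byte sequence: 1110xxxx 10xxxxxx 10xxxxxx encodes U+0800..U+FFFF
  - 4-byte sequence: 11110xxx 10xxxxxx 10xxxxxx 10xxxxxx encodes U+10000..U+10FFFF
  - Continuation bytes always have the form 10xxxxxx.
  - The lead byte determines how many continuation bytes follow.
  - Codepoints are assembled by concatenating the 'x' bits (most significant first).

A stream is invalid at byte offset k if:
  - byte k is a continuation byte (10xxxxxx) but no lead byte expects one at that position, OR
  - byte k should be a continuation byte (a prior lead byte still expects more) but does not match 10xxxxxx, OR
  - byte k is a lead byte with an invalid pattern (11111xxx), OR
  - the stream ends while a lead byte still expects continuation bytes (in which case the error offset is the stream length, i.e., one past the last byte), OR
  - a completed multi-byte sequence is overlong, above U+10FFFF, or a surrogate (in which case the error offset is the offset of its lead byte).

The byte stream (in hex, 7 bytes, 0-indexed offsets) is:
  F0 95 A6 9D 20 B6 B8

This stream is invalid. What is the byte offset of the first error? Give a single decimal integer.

Answer: 5

Derivation:
Byte[0]=F0: 4-byte lead, need 3 cont bytes. acc=0x0
Byte[1]=95: continuation. acc=(acc<<6)|0x15=0x15
Byte[2]=A6: continuation. acc=(acc<<6)|0x26=0x566
Byte[3]=9D: continuation. acc=(acc<<6)|0x1D=0x1599D
Completed: cp=U+1599D (starts at byte 0)
Byte[4]=20: 1-byte ASCII. cp=U+0020
Byte[5]=B6: INVALID lead byte (not 0xxx/110x/1110/11110)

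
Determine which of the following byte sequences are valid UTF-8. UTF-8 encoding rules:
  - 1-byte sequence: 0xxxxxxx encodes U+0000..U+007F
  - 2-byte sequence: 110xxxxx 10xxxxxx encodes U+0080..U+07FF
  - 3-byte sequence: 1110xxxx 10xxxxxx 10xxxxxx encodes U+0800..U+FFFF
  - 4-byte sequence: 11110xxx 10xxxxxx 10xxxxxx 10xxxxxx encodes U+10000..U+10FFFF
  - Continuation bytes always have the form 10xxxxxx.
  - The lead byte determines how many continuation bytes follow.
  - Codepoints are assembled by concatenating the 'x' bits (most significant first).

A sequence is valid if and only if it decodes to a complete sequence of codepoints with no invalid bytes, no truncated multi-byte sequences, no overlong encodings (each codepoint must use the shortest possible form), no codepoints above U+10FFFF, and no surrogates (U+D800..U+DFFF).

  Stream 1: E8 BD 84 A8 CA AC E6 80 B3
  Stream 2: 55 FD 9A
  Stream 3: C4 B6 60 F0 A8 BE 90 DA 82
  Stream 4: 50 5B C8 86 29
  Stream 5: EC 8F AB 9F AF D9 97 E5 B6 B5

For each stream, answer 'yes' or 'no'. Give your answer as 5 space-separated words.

Stream 1: error at byte offset 3. INVALID
Stream 2: error at byte offset 1. INVALID
Stream 3: decodes cleanly. VALID
Stream 4: decodes cleanly. VALID
Stream 5: error at byte offset 3. INVALID

Answer: no no yes yes no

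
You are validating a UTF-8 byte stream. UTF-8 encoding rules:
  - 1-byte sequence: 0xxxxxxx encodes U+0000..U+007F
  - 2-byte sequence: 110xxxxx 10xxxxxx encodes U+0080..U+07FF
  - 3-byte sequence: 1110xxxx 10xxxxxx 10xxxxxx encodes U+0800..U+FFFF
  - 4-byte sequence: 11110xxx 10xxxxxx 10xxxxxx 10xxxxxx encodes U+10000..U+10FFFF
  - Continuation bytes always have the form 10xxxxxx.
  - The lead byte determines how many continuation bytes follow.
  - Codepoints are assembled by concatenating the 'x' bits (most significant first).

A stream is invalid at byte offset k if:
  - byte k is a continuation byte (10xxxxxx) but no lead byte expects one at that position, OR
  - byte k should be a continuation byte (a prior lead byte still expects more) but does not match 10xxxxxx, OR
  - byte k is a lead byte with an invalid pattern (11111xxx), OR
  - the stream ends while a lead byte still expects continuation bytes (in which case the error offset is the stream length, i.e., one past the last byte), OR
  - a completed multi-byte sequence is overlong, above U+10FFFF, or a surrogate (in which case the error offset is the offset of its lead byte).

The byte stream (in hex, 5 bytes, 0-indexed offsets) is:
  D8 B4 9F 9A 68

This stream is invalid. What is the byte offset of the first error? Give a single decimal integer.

Answer: 2

Derivation:
Byte[0]=D8: 2-byte lead, need 1 cont bytes. acc=0x18
Byte[1]=B4: continuation. acc=(acc<<6)|0x34=0x634
Completed: cp=U+0634 (starts at byte 0)
Byte[2]=9F: INVALID lead byte (not 0xxx/110x/1110/11110)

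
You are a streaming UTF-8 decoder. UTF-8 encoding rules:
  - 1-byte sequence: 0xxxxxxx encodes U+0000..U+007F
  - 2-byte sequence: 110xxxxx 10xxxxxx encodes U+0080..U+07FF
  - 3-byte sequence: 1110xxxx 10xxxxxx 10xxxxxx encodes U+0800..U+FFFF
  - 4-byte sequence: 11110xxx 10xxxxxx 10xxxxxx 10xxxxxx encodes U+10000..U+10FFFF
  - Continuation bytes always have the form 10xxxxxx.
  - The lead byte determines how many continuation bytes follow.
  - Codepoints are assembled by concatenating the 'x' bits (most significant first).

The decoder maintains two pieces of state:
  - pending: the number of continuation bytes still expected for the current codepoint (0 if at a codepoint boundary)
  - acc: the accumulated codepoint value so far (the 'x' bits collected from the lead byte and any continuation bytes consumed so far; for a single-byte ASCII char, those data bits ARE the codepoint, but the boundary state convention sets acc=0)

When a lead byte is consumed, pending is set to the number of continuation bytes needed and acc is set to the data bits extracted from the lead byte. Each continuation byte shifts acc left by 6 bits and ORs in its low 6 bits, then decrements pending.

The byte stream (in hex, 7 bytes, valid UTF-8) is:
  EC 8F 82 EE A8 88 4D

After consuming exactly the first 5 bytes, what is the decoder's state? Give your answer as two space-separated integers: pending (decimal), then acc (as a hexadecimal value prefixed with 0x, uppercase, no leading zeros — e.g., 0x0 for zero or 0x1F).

Answer: 1 0x3A8

Derivation:
Byte[0]=EC: 3-byte lead. pending=2, acc=0xC
Byte[1]=8F: continuation. acc=(acc<<6)|0x0F=0x30F, pending=1
Byte[2]=82: continuation. acc=(acc<<6)|0x02=0xC3C2, pending=0
Byte[3]=EE: 3-byte lead. pending=2, acc=0xE
Byte[4]=A8: continuation. acc=(acc<<6)|0x28=0x3A8, pending=1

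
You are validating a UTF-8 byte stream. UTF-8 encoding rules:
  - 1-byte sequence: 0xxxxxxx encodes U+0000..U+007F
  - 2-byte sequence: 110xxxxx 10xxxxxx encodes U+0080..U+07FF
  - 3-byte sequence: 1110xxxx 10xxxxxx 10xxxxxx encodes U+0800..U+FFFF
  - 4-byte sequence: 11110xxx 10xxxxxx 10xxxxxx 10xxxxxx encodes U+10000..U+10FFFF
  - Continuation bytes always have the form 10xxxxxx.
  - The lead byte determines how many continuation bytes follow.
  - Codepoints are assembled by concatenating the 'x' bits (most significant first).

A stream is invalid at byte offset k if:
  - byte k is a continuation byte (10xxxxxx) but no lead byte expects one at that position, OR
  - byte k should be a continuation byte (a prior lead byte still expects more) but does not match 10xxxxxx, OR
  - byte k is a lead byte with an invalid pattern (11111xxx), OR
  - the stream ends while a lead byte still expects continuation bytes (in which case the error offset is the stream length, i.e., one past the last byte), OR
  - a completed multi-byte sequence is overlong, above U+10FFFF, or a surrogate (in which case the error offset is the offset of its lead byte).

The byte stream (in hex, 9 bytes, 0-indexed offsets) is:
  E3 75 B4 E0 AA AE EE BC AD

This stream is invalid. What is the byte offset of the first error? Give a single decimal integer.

Answer: 1

Derivation:
Byte[0]=E3: 3-byte lead, need 2 cont bytes. acc=0x3
Byte[1]=75: expected 10xxxxxx continuation. INVALID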